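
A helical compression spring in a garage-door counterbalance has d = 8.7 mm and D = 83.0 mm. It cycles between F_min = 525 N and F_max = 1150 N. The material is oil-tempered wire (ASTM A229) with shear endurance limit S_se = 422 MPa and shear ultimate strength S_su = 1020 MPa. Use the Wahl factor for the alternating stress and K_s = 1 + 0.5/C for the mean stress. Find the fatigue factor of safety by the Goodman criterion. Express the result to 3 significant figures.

C = D/d = 83.0/8.7 = 9.5402; K_W = (4C−1)/(4C−4)+0.615/C = 1.1523; K_s = 1+0.5/C = 1.0524
F_a = (F_max−F_min)/2 = 312.5 N; F_m = (F_max+F_min)/2 = 837.5 N
τ_a = K_W·8F_aD/(πd³) = 1.1523 × 100.3 = 115.58 MPa
τ_m = K_s·8F_mD/(πd³) = 1.0524 × 268.81 = 282.9 MPa
Goodman: 1/n_f = τ_a/S_se + τ_m/S_su = 115.58/422 + 282.9/1020 = 0.27388 + 0.27735 = 0.55123
n_f = 1/0.55123 = 1.814

1.81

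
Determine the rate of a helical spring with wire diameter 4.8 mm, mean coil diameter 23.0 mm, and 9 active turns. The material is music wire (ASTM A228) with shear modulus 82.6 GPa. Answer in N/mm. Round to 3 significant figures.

50.1 N/mm

k = Gd⁴/(8D³N_a) = (82.6×10³ × 4.8⁴) / (8 × 23.0³ × 9)
  = 4.38475e+07 / 876024 = 50.053 N/mm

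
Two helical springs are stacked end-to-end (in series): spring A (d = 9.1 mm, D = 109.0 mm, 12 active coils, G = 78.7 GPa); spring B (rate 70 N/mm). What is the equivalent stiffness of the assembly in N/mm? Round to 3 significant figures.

k_A = Gd⁴/(8D³N_a) = (78.7×10³)(9.1⁴)/(8·109.0³·12) = 4.341 N/mm
Series: 1/k_eq = 1/4.341 + 1/70 = 0.24465; k_eq = 4.0875 N/mm

4.09 N/mm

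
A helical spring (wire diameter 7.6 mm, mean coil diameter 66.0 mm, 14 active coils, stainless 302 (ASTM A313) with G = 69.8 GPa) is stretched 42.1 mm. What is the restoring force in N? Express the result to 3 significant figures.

304 N

k = Gd⁴/(8D³N_a) = (69.8×10³)(7.6⁴)/(8·66.0³·14) = 7.232 N/mm
F = k·δ = 7.232 × 42.1 = 304.47 N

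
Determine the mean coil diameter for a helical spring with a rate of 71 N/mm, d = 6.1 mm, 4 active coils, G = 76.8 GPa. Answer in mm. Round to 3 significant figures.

36.0 mm

D = (Gd⁴/(8N_a·k))^(1/3) = (76.8×10³·6.1⁴/(8·4·71))^(1/3)
  = (46802.8)^(1/3) = 36.0377 mm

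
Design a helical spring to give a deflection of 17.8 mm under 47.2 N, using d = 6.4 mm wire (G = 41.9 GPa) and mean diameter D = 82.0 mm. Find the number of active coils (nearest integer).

6

Required rate k = F/δ = 47.2/17.8 = 2.6517 N/mm
N_a = Gd⁴/(8D³k) = (41.9×10³ × 6.4⁴)/(8 × 82.0³ × 2.6517)
    = 7.02965e+07 / 1.16964e+07 = 6.01 → 6 coils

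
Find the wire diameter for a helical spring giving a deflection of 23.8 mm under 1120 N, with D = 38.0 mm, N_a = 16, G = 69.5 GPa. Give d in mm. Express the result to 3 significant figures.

8.30 mm

Required rate k = F/δ = 1120/23.8 = 47.059 N/mm
d = (8D³N_a·k / G)^(1/4) = (8·38.0³·16·47.059 / (69.5×10³))^0.25
  = (4755.7)^0.25 = 8.3043 mm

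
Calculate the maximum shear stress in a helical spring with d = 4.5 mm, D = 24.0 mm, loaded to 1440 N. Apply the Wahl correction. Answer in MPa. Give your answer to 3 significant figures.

1240 MPa

Spring index C = D/d = 24.0/4.5 = 5.3333
K_W = (4C−1)/(4C−4) + 0.615/C = 20.333/17.333 + 0.1153 = 1.2884
τ₀ = 8FD/(πd³) = 8·1440·24.0/(π·4.5³) = 276480/286.28 = 965.78 MPa
τ_max = K·τ₀ = 1.2884 × 965.78 = 1244.3 MPa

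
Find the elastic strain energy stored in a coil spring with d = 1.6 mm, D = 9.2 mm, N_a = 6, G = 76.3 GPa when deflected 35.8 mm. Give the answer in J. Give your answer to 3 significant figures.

k = Gd⁴/(8D³N_a) = (76.3×10³)(1.6⁴)/(8·9.2³·6) = 13.378 N/mm
U = ½kδ² = 0.5 × 13.378 × 35.8² = 8573.1 N·mm = 8.5731 J

8.57 J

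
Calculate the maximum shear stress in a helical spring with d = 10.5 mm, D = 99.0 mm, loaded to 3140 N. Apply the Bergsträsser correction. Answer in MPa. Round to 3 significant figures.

Spring index C = D/d = 99.0/10.5 = 9.4286
K_B = (4C+2)/(4C−3) = 39.714/34.714 = 1.1440
τ₀ = 8FD/(πd³) = 8·3140·99.0/(π·10.5³) = 2.48688e+06/3636.8 = 683.81 MPa
τ_max = K·τ₀ = 1.1440 × 683.81 = 782.3 MPa

782 MPa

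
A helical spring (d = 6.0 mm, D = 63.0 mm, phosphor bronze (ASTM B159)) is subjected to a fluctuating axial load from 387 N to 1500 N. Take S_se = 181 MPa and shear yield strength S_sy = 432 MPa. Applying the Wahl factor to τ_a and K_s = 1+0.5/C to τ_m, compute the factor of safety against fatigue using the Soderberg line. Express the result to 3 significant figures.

C = D/d = 63.0/6.0 = 10.5000; K_W = (4C−1)/(4C−4)+0.615/C = 1.1375; K_s = 1+0.5/C = 1.0476
F_a = (F_max−F_min)/2 = 556.5 N; F_m = (F_max+F_min)/2 = 943.5 N
τ_a = K_W·8F_aD/(πd³) = 1.1375 × 413.33 = 470.17 MPa
τ_m = K_s·8F_mD/(πd³) = 1.0476 × 700.76 = 734.13 MPa
Soderberg: 1/n_f = τ_a/S_se + τ_m/S_sy = 470.17/181 + 734.13/432 = 2.59760 + 1.69937 = 4.297
n_f = 1/4.297 = 0.2327

0.233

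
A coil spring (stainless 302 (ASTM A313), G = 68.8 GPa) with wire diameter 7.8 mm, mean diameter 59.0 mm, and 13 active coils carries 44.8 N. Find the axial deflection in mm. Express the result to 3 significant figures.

3.76 mm

k = Gd⁴/(8D³N_a) = (68.8×10³)(7.8⁴)/(8·59.0³·13) = 11.923 N/mm
δ = F/k = 44.8 / 11.923 = 3.7575 mm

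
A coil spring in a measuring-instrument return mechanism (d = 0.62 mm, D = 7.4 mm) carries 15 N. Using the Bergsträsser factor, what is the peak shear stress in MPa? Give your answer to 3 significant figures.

1320 MPa

Spring index C = D/d = 7.4/0.62 = 11.9355
K_B = (4C+2)/(4C−3) = 49.742/44.742 = 1.1118
τ₀ = 8FD/(πd³) = 8·15·7.4/(π·0.62³) = 888/0.74873 = 1186 MPa
τ_max = K·τ₀ = 1.1118 × 1186 = 1318.5 MPa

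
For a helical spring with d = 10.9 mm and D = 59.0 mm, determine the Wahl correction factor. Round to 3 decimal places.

C = D/d = 59.0/10.9 = 5.4128
K_W = (4C−1)/(4C−4) + 0.615/C = 20.651/17.651 + 0.1136 = 1.2836

1.284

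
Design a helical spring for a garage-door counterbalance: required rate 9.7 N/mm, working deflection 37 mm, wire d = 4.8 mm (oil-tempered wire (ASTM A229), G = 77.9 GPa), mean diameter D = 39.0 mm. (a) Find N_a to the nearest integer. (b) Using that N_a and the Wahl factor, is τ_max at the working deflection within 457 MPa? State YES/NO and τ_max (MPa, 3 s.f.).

N_a = Gd⁴/(8D³k) = (77.9×10³)(4.8⁴)/(8·39.0³·9.7) = 8.984 → N_a = 9
Actual rate k = Gd⁴/(8D³·9) = 9.6822 N/mm
Working load F = kδ = 9.6822·37 = 358.24 N
C = 39.0/4.8 = 8.1250; K_W = (4C−1)/(4C−4)+0.615/C = 1.1810
τ_max = K_W·8FD/(πd³) = 1.1810·321.71 = 379.92 MPa
τ_max ≤ 457 MPa → acceptable

(a) 9 coils; (b) YES, τ_max = 380 MPa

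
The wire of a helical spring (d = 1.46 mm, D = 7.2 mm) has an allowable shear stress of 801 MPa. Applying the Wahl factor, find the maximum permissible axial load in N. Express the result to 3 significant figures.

103 N

C = D/d = 7.2/1.46 = 4.9315
K_W = (4C−1)/(4C−4) + 0.615/C = 18.726/15.726 + 0.1247 = 1.3155
τ_max = K·8FD/(πd³) → F_max = τ_allow·πd³/(8DK)
F_max = 801·π·1.46³/(8·7.2·1.3155) = 7831.4/75.771 = 103.36 N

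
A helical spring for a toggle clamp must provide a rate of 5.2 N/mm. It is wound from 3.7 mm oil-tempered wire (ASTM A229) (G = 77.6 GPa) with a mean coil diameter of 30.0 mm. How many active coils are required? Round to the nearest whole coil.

N_a = Gd⁴/(8D³k) = (77.6×10³ × 3.7⁴)/(8 × 30.0³ × 5.2)
    = 1.45435e+07 / 1.1232e+06 = 12.95 → 13 coils

13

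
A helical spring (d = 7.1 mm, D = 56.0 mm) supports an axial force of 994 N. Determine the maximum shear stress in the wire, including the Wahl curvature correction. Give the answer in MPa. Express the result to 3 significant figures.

Spring index C = D/d = 56.0/7.1 = 7.8873
K_W = (4C−1)/(4C−4) + 0.615/C = 30.549/27.549 + 0.0780 = 1.1869
τ₀ = 8FD/(πd³) = 8·994·56.0/(π·7.1³) = 445312/1124.4 = 396.04 MPa
τ_max = K·τ₀ = 1.1869 × 396.04 = 470.05 MPa

470 MPa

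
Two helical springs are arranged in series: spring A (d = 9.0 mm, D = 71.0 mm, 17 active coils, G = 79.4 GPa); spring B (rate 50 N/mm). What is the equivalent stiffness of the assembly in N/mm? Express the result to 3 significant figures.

8.82 N/mm

k_A = Gd⁴/(8D³N_a) = (79.4×10³)(9.0⁴)/(8·71.0³·17) = 10.702 N/mm
Series: 1/k_eq = 1/10.702 + 1/50 = 0.11344; k_eq = 8.8154 N/mm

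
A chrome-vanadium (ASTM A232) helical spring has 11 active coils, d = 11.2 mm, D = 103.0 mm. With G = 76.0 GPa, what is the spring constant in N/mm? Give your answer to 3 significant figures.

k = Gd⁴/(8D³N_a) = (76.0×10³ × 11.2⁴) / (8 × 103.0³ × 11)
  = 1.19587e+09 / 9.616e+07 = 12.436 N/mm

12.4 N/mm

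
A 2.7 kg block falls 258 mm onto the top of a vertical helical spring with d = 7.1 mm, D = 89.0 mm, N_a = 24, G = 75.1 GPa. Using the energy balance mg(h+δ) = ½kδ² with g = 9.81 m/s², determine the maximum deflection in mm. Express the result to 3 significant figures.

k = Gd⁴/(8D³N_a) = (75.1×10³)(7.1⁴)/(8·89.0³·24) = 1.4099 N/mm
W = mg = 2.7 × 9.81 = 26.487 N
½kδ² − Wδ − Wh = 0 → δ = (W + √(W² + 2kWh))/k
δ = (26.487 + √(701.56 + 19270.1))/1.4099 = (26.487 + 141.32)/1.4099 = 119.02 mm

119 mm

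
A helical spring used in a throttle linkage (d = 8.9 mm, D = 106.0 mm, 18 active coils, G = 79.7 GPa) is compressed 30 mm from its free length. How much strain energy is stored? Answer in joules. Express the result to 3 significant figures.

1.31 J

k = Gd⁴/(8D³N_a) = (79.7×10³)(8.9⁴)/(8·106.0³·18) = 2.9157 N/mm
U = ½kδ² = 0.5 × 2.9157 × 30² = 1312.1 N·mm = 1.3121 J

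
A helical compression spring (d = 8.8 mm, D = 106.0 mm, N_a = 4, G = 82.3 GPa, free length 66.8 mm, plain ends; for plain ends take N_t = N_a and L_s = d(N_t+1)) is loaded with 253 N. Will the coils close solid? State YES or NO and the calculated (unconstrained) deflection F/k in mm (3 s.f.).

k = Gd⁴/(8D³N_a) = (82.3×10³)(8.8⁴)/(8·106.0³·4) = 12.95 N/mm
N_t = 4; L_s = 8.8·5 = 44 mm; δ_solid = L₀ − L_s = 66.8 − 44 = 22.8 mm
δ = F/k = 253/12.95 = 19.537 mm
δ < δ_solid → spring does not go solid

NO, δ = 19.5 mm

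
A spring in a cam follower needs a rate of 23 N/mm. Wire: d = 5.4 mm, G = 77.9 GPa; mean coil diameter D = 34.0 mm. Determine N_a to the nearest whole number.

N_a = Gd⁴/(8D³k) = (77.9×10³ × 5.4⁴)/(8 × 34.0³ × 23)
    = 6.62388e+07 / 7.23194e+06 = 9.159 → 9 coils

9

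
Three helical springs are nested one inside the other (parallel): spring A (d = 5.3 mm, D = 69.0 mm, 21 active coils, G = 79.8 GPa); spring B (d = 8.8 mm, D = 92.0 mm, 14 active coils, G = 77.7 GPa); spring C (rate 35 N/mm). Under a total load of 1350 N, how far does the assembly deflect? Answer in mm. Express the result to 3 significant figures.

k_A = Gd⁴/(8D³N_a) = (79.8×10³)(5.3⁴)/(8·69.0³·21) = 1.1409 N/mm
k_B = Gd⁴/(8D³N_a) = (77.7×10³)(8.8⁴)/(8·92.0³·14) = 5.3428 N/mm
Parallel: k_eq = 1.1409 + 5.3428 + 35 = 41.484 N/mm
δ = F/k_eq = 1350/41.484 = 32.543 mm

32.5 mm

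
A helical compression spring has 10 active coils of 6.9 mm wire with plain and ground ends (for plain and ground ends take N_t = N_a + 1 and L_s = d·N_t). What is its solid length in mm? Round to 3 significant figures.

75.9 mm

plain and ground ends: N_t = N_a + 1 = 10 + 1 = 11
L_s = d·N_t = 6.9 × 11 = 75.9 mm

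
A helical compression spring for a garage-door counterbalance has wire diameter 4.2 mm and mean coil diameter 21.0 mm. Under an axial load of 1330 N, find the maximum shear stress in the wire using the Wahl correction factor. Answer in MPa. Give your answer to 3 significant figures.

Spring index C = D/d = 21.0/4.2 = 5.0000
K_W = (4C−1)/(4C−4) + 0.615/C = 19.000/16.000 + 0.1230 = 1.3105
τ₀ = 8FD/(πd³) = 8·1330·21.0/(π·4.2³) = 223440/232.75 = 959.98 MPa
τ_max = K·τ₀ = 1.3105 × 959.98 = 1258.1 MPa

1260 MPa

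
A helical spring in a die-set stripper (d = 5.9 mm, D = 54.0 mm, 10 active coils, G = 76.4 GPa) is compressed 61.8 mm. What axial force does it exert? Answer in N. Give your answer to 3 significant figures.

454 N

k = Gd⁴/(8D³N_a) = (76.4×10³)(5.9⁴)/(8·54.0³·10) = 7.349 N/mm
F = k·δ = 7.349 × 61.8 = 454.17 N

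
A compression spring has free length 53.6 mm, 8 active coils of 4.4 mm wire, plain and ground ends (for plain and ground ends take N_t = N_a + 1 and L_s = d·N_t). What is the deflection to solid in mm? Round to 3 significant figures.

14.0 mm

N_t = 9; L_s = 4.4·9 = 39.6 mm
δ_solid = L₀ − L_s = 53.6 − 39.6 = 14 mm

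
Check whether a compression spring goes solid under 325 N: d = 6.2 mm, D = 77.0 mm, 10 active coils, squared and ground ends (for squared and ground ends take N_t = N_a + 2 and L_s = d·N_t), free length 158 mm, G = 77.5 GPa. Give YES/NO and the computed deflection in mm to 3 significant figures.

YES, δ = 104 mm

k = Gd⁴/(8D³N_a) = (77.5×10³)(6.2⁴)/(8·77.0³·10) = 3.1355 N/mm
N_t = 12; L_s = 6.2·12 = 74.4 mm; δ_solid = L₀ − L_s = 158 − 74.4 = 83.6 mm
δ = F/k = 325/3.1355 = 103.65 mm
δ ≥ δ_solid → spring goes solid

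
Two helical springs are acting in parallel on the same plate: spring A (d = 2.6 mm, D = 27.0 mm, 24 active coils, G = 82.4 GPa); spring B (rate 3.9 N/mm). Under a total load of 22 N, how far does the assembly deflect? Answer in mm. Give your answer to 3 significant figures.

k_A = Gd⁴/(8D³N_a) = (82.4×10³)(2.6⁴)/(8·27.0³·24) = 0.99639 N/mm
Parallel: k_eq = 0.99639 + 3.9 = 4.8964 N/mm
δ = F/k_eq = 22/4.8964 = 4.4931 mm

4.49 mm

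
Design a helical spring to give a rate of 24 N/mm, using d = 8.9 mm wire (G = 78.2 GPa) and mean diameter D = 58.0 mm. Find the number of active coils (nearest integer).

N_a = Gd⁴/(8D³k) = (78.2×10³ × 8.9⁴)/(8 × 58.0³ × 24)
    = 4.90644e+08 / 3.74615e+07 = 13.1 → 13 coils

13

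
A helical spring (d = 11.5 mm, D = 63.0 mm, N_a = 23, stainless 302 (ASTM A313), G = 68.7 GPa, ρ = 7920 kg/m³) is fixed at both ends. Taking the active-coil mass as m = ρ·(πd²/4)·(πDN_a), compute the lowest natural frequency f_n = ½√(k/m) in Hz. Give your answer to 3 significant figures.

k = Gd⁴/(8D³N_a) = (68.7×10³)(11.5⁴)/(8·63.0³·23) = 26.116 N/mm = 26116 N/m
Wire length L = πDN_a = π·63.0·23 = 4552.2 mm
m = ρ·(πd²/4)·L = 7920 × 103.87×10⁻⁶ m² × 4.5522 m = 3.7448 kg
f_n = ½√(k/m) = 0.5·√(26116/3.7448) = 0.5·√(6974) = 41.755 Hz

41.8 Hz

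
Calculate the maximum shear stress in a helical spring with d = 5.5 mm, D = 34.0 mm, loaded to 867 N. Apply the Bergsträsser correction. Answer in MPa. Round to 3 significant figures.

555 MPa

Spring index C = D/d = 34.0/5.5 = 6.1818
K_B = (4C+2)/(4C−3) = 26.727/21.727 = 1.2301
τ₀ = 8FD/(πd³) = 8·867·34.0/(π·5.5³) = 235824/522.68 = 451.18 MPa
τ_max = K·τ₀ = 1.2301 × 451.18 = 555.01 MPa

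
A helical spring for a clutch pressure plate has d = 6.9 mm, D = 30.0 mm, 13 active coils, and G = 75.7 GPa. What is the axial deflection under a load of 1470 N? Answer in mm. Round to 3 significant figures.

24.1 mm

k = Gd⁴/(8D³N_a) = (75.7×10³)(6.9⁴)/(8·30.0³·13) = 61.108 N/mm
δ = F/k = 1470 / 61.108 = 24.056 mm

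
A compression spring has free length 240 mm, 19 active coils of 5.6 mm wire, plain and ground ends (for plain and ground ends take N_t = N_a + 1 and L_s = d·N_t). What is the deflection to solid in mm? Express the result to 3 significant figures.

128 mm

N_t = 20; L_s = 5.6·20 = 112 mm
δ_solid = L₀ − L_s = 240 − 112 = 128 mm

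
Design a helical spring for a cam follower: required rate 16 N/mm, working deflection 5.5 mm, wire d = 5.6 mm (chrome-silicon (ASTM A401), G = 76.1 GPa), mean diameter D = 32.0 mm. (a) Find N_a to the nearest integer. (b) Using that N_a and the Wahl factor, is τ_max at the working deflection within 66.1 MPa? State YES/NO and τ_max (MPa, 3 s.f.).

N_a = Gd⁴/(8D³k) = (76.1×10³)(5.6⁴)/(8·32.0³·16) = 17.84 → N_a = 18
Actual rate k = Gd⁴/(8D³·18) = 15.861 N/mm
Working load F = kδ = 15.861·5.5 = 87.234 N
C = 32.0/5.6 = 5.7143; K_W = (4C−1)/(4C−4)+0.615/C = 1.2667
τ_max = K_W·8FD/(πd³) = 1.2667·40.477 = 51.273 MPa
τ_max ≤ 66.1 MPa → acceptable

(a) 18 coils; (b) YES, τ_max = 51.3 MPa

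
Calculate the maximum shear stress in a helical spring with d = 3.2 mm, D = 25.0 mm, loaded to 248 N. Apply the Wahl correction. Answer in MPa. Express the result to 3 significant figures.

Spring index C = D/d = 25.0/3.2 = 7.8125
K_W = (4C−1)/(4C−4) + 0.615/C = 30.250/27.250 + 0.0787 = 1.1888
τ₀ = 8FD/(πd³) = 8·248·25.0/(π·3.2³) = 49600/102.94 = 481.82 MPa
τ_max = K·τ₀ = 1.1888 × 481.82 = 572.79 MPa

573 MPa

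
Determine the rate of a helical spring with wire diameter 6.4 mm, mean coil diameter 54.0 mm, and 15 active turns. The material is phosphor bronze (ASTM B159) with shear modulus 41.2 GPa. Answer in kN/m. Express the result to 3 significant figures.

3.66 kN/m

k = Gd⁴/(8D³N_a) = (41.2×10³ × 6.4⁴) / (8 × 54.0³ × 15)
  = 6.91221e+07 / 1.88957e+07 = 3.6581 N/mm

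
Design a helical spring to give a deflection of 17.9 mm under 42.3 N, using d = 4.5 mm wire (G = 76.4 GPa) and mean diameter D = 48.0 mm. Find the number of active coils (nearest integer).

Required rate k = F/δ = 42.3/17.9 = 2.3631 N/mm
N_a = Gd⁴/(8D³k) = (76.4×10³ × 4.5⁴)/(8 × 48.0³ × 2.3631)
    = 3.13288e+07 / 2.09074e+06 = 14.98 → 15 coils

15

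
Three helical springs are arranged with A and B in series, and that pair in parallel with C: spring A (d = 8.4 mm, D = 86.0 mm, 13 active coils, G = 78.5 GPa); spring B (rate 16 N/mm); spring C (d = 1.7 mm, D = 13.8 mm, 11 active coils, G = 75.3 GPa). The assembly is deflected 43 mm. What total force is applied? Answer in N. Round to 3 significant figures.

k_A = Gd⁴/(8D³N_a) = (78.5×10³)(8.4⁴)/(8·86.0³·13) = 5.9082 N/mm
k_C = Gd⁴/(8D³N_a) = (75.3×10³)(1.7⁴)/(8·13.8³·11) = 2.7194 N/mm
Springs A,B series: k_AB = 1/(1/5.9082+1/16) = 4.3149 N/mm; parallel with C: k_eq = 4.3149+2.7194 = 7.0343 N/mm
F = k_eq·δ = 7.0343·43 = 302.47 N

302 N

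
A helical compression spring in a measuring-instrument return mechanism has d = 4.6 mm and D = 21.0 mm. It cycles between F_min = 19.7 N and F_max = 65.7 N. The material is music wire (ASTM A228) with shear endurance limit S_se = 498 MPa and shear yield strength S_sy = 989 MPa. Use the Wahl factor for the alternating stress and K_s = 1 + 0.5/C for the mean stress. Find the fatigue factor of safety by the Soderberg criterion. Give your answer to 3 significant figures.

16.5

C = D/d = 21.0/4.6 = 4.5652; K_W = (4C−1)/(4C−4)+0.615/C = 1.3451; K_s = 1+0.5/C = 1.1095
F_a = (F_max−F_min)/2 = 23 N; F_m = (F_max+F_min)/2 = 42.7 N
τ_a = K_W·8F_aD/(πd³) = 1.3451 × 12.636 = 16.997 MPa
τ_m = K_s·8F_mD/(πd³) = 1.1095 × 23.459 = 26.029 MPa
Soderberg: 1/n_f = τ_a/S_se + τ_m/S_sy = 16.997/498 + 26.029/989 = 0.03413 + 0.02632 = 0.060448
n_f = 1/0.060448 = 16.54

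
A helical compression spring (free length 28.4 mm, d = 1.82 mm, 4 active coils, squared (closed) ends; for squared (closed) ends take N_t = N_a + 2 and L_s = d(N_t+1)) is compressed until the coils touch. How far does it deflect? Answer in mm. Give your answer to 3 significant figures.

15.7 mm

N_t = 6; L_s = 1.82·7 = 12.74 mm
δ_solid = L₀ − L_s = 28.4 − 12.74 = 15.66 mm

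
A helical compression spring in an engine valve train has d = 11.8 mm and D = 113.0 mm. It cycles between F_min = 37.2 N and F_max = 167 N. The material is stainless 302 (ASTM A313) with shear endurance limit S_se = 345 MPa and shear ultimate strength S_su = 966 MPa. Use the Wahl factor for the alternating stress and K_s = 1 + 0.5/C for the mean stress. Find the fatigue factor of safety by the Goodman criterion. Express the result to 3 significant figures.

C = D/d = 113.0/11.8 = 9.5763; K_W = (4C−1)/(4C−4)+0.615/C = 1.1517; K_s = 1+0.5/C = 1.0522
F_a = (F_max−F_min)/2 = 64.9 N; F_m = (F_max+F_min)/2 = 102.1 N
τ_a = K_W·8F_aD/(πd³) = 1.1517 × 11.366 = 13.09 MPa
τ_m = K_s·8F_mD/(πd³) = 1.0522 × 17.881 = 18.815 MPa
Goodman: 1/n_f = τ_a/S_se + τ_m/S_su = 13.09/345 + 18.815/966 = 0.03794 + 0.01948 = 0.05742
n_f = 1/0.05742 = 17.42

17.4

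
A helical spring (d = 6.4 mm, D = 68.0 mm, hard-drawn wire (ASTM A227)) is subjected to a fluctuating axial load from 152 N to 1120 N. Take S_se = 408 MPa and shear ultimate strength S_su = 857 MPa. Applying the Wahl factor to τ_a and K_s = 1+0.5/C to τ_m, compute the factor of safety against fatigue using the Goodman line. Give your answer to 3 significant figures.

0.713

C = D/d = 68.0/6.4 = 10.6250; K_W = (4C−1)/(4C−4)+0.615/C = 1.1358; K_s = 1+0.5/C = 1.0471
F_a = (F_max−F_min)/2 = 484 N; F_m = (F_max+F_min)/2 = 636 N
τ_a = K_W·8F_aD/(πd³) = 1.1358 × 319.71 = 363.13 MPa
τ_m = K_s·8F_mD/(πd³) = 1.0471 × 420.11 = 439.88 MPa
Goodman: 1/n_f = τ_a/S_se + τ_m/S_su = 363.13/408 + 439.88/857 = 0.89002 + 0.51328 = 1.4033
n_f = 1/1.4033 = 0.7126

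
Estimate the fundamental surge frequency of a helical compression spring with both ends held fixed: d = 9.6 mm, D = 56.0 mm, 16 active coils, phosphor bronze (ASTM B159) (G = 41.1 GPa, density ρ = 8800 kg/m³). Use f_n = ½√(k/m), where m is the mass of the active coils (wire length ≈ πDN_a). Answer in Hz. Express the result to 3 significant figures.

k = Gd⁴/(8D³N_a) = (41.1×10³)(9.6⁴)/(8·56.0³·16) = 15.529 N/mm = 15529 N/m
Wire length L = πDN_a = π·56.0·16 = 2814.9 mm
m = ρ·(πd²/4)·L = 8800 × 72.382×10⁻⁶ m² × 2.8149 m = 1.793 kg
f_n = ½√(k/m) = 0.5·√(15529/1.793) = 0.5·√(8661.2) = 46.533 Hz

46.5 Hz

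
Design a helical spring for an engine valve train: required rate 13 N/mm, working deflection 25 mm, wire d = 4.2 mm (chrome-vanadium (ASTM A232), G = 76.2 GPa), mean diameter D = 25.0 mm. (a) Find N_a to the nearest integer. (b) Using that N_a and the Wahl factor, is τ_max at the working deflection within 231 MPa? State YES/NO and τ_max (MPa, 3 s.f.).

N_a = Gd⁴/(8D³k) = (76.2×10³)(4.2⁴)/(8·25.0³·13) = 14.59 → N_a = 15
Actual rate k = Gd⁴/(8D³·15) = 12.646 N/mm
Working load F = kδ = 12.646·25 = 316.15 N
C = 25.0/4.2 = 5.9524; K_W = (4C−1)/(4C−4)+0.615/C = 1.2548
τ_max = K_W·8FD/(πd³) = 1.2548·271.66 = 340.87 MPa
τ_max > 231 MPa → exceeds allowable

(a) 15 coils; (b) NO, τ_max = 341 MPa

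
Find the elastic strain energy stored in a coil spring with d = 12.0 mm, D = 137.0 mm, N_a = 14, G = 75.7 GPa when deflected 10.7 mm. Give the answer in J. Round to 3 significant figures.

0.312 J

k = Gd⁴/(8D³N_a) = (75.7×10³)(12.0⁴)/(8·137.0³·14) = 5.4506 N/mm
U = ½kδ² = 0.5 × 5.4506 × 10.7² = 312.02 N·mm = 0.31202 J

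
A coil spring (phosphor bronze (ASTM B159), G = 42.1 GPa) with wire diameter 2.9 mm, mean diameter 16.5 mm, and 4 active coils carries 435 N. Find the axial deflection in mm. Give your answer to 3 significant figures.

k = Gd⁴/(8D³N_a) = (42.1×10³)(2.9⁴)/(8·16.5³·4) = 20.714 N/mm
δ = F/k = 435 / 20.714 = 21 mm

21.0 mm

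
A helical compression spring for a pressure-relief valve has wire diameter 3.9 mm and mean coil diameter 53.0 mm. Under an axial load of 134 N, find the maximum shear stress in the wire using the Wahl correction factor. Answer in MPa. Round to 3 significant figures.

337 MPa

Spring index C = D/d = 53.0/3.9 = 13.5897
K_W = (4C−1)/(4C−4) + 0.615/C = 53.359/50.359 + 0.0453 = 1.1048
τ₀ = 8FD/(πd³) = 8·134·53.0/(π·3.9³) = 56816/186.36 = 304.88 MPa
τ_max = K·τ₀ = 1.1048 × 304.88 = 336.84 MPa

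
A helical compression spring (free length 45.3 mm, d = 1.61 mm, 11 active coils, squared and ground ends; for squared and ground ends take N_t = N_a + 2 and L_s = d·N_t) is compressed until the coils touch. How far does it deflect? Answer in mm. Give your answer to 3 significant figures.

N_t = 13; L_s = 1.61·13 = 20.93 mm
δ_solid = L₀ − L_s = 45.3 − 20.93 = 24.37 mm

24.4 mm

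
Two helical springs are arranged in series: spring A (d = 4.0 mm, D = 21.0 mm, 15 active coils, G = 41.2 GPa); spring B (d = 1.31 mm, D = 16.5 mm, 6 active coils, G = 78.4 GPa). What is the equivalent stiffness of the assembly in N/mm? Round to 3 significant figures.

k_A = Gd⁴/(8D³N_a) = (41.2×10³)(4.0⁴)/(8·21.0³·15) = 9.4907 N/mm
k_B = Gd⁴/(8D³N_a) = (78.4×10³)(1.31⁴)/(8·16.5³·6) = 1.0708 N/mm
Series: 1/k_eq = 1/9.4907 + 1/1.0708 = 1.0392; k_eq = 0.96223 N/mm

0.962 N/mm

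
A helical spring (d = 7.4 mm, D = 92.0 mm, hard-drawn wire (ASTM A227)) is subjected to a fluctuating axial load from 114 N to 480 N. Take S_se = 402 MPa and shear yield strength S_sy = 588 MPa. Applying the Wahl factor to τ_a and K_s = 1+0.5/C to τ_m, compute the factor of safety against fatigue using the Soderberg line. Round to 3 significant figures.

1.67

C = D/d = 92.0/7.4 = 12.4324; K_W = (4C−1)/(4C−4)+0.615/C = 1.1151; K_s = 1+0.5/C = 1.0402
F_a = (F_max−F_min)/2 = 183 N; F_m = (F_max+F_min)/2 = 297 N
τ_a = K_W·8F_aD/(πd³) = 1.1151 × 105.8 = 117.97 MPa
τ_m = K_s·8F_mD/(πd³) = 1.0402 × 171.71 = 178.61 MPa
Soderberg: 1/n_f = τ_a/S_se + τ_m/S_sy = 117.97/402 + 178.61/588 = 0.29347 + 0.30376 = 0.59723
n_f = 1/0.59723 = 1.674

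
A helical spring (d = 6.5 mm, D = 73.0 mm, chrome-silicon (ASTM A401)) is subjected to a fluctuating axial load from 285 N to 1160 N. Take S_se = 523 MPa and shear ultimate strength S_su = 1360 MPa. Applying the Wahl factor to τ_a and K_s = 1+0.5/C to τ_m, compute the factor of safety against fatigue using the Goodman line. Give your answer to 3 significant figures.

C = D/d = 73.0/6.5 = 11.2308; K_W = (4C−1)/(4C−4)+0.615/C = 1.1281; K_s = 1+0.5/C = 1.0445
F_a = (F_max−F_min)/2 = 437.5 N; F_m = (F_max+F_min)/2 = 722.5 N
τ_a = K_W·8F_aD/(πd³) = 1.1281 × 296.14 = 334.07 MPa
τ_m = K_s·8F_mD/(πd³) = 1.0445 × 489.06 = 510.83 MPa
Goodman: 1/n_f = τ_a/S_se + τ_m/S_su = 334.07/523 + 510.83/1360 = 0.63876 + 0.37561 = 1.0144
n_f = 1/1.0144 = 0.9858

0.986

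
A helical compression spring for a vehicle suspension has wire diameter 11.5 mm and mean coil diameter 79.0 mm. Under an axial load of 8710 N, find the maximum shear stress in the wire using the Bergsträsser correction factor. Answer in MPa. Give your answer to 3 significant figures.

Spring index C = D/d = 79.0/11.5 = 6.8696
K_B = (4C+2)/(4C−3) = 29.478/24.478 = 1.2043
τ₀ = 8FD/(πd³) = 8·8710·79.0/(π·11.5³) = 5.50472e+06/4778 = 1152.1 MPa
τ_max = K·τ₀ = 1.2043 × 1152.1 = 1387.4 MPa

1390 MPa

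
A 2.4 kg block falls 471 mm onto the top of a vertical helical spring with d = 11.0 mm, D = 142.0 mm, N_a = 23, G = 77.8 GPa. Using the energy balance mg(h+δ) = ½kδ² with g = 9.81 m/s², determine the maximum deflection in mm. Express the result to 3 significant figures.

113 mm

k = Gd⁴/(8D³N_a) = (77.8×10³)(11.0⁴)/(8·142.0³·23) = 2.1621 N/mm
W = mg = 2.4 × 9.81 = 23.544 N
½kδ² − Wδ − Wh = 0 → δ = (W + √(W² + 2kWh))/k
δ = (23.544 + √(554.32 + 47951.1))/2.1621 = (23.544 + 220.24)/2.1621 = 112.76 mm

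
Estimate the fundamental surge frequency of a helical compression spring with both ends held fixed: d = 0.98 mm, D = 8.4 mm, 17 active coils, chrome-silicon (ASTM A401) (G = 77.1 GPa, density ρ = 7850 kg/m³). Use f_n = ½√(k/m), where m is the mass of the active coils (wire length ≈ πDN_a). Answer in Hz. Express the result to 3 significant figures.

288 Hz

k = Gd⁴/(8D³N_a) = (77.1×10³)(0.98⁴)/(8·8.4³·17) = 0.88223 N/mm = 882.23 N/m
Wire length L = πDN_a = π·8.4·17 = 448.62 mm
m = ρ·(πd²/4)·L = 7850 × 0.7543×10⁻⁶ m² × 0.44862 m = 0.0026564 kg
f_n = ½√(k/m) = 0.5·√(882.23/0.0026564) = 0.5·√(3.3212e+05) = 288.15 Hz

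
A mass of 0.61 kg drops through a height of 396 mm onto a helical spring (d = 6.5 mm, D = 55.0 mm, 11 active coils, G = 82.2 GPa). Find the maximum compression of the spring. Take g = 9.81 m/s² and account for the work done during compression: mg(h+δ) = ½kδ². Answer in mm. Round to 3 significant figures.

22.4 mm

k = Gd⁴/(8D³N_a) = (82.2×10³)(6.5⁴)/(8·55.0³·11) = 10.022 N/mm
W = mg = 0.61 × 9.81 = 5.9841 N
½kδ² − Wδ − Wh = 0 → δ = (W + √(W² + 2kWh))/k
δ = (5.9841 + √(35.809 + 47498.4))/10.022 = (5.9841 + 218.02)/10.022 = 22.352 mm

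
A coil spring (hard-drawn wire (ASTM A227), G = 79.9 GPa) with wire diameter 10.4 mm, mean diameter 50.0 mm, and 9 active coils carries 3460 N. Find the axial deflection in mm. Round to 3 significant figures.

k = Gd⁴/(8D³N_a) = (79.9×10³)(10.4⁴)/(8·50.0³·9) = 103.86 N/mm
δ = F/k = 3460 / 103.86 = 33.315 mm

33.3 mm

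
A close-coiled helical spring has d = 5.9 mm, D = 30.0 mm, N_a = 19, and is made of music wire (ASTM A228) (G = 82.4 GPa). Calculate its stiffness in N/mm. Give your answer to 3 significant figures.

24.3 N/mm

k = Gd⁴/(8D³N_a) = (82.4×10³ × 5.9⁴) / (8 × 30.0³ × 19)
  = 9.98471e+07 / 4.104e+06 = 24.329 N/mm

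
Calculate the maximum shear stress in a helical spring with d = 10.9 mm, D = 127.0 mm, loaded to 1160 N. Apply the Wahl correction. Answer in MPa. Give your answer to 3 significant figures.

Spring index C = D/d = 127.0/10.9 = 11.6514
K_W = (4C−1)/(4C−4) + 0.615/C = 45.606/42.606 + 0.0528 = 1.1232
τ₀ = 8FD/(πd³) = 8·1160·127.0/(π·10.9³) = 1.17856e+06/4068.5 = 289.68 MPa
τ_max = K·τ₀ = 1.1232 × 289.68 = 325.37 MPa

325 MPa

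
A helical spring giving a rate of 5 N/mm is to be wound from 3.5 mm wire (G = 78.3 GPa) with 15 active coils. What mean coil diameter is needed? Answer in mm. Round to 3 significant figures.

27.0 mm

D = (Gd⁴/(8N_a·k))^(1/3) = (78.3×10³·3.5⁴/(8·15·5))^(1/3)
  = (19583.2)^(1/3) = 26.9543 mm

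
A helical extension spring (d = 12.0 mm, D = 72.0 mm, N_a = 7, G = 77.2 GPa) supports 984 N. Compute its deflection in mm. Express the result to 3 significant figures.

12.8 mm

k = Gd⁴/(8D³N_a) = (77.2×10³)(12.0⁴)/(8·72.0³·7) = 76.587 N/mm
δ = F/k = 984 / 76.587 = 12.848 mm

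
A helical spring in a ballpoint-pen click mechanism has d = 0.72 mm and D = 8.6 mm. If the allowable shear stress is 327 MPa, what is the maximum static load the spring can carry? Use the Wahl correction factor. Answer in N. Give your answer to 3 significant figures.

C = D/d = 8.6/0.72 = 11.9444
K_W = (4C−1)/(4C−4) + 0.615/C = 46.778/43.778 + 0.0515 = 1.1200
τ_max = K·8FD/(πd³) → F_max = τ_allow·πd³/(8DK)
F_max = 327·π·0.72³/(8·8.6·1.1200) = 383.44/77.057 = 4.976 N

4.98 N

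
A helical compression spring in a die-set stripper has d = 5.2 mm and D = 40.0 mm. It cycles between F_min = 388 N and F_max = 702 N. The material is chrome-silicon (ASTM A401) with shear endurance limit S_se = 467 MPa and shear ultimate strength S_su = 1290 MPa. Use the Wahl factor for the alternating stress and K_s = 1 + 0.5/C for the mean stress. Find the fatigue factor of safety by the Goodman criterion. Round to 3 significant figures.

C = D/d = 40.0/5.2 = 7.6923; K_W = (4C−1)/(4C−4)+0.615/C = 1.1920; K_s = 1+0.5/C = 1.0650
F_a = (F_max−F_min)/2 = 157 N; F_m = (F_max+F_min)/2 = 545 N
τ_a = K_W·8F_aD/(πd³) = 1.1920 × 113.73 = 135.57 MPa
τ_m = K_s·8F_mD/(πd³) = 1.0650 × 394.81 = 420.47 MPa
Goodman: 1/n_f = τ_a/S_se + τ_m/S_su = 135.57/467 + 420.47/1290 = 0.29031 + 0.32595 = 0.61625
n_f = 1/0.61625 = 1.623

1.62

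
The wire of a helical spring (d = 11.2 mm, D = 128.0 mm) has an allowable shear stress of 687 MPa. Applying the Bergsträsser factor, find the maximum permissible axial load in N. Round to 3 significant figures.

C = D/d = 128.0/11.2 = 11.4286
K_B = (4C+2)/(4C−3) = 47.714/42.714 = 1.1171
τ_max = K·8FD/(πd³) → F_max = τ_allow·πd³/(8DK)
F_max = 687·π·11.2³/(8·128.0·1.1171) = 3.0322e+06/1143.9 = 2650.9 N

2650 N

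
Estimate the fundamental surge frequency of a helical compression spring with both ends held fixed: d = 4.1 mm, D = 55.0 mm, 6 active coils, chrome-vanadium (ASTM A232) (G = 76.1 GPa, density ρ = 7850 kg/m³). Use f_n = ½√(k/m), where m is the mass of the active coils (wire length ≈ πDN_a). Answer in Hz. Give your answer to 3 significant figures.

k = Gd⁴/(8D³N_a) = (76.1×10³)(4.1⁴)/(8·55.0³·6) = 2.6927 N/mm = 2692.7 N/m
Wire length L = πDN_a = π·55.0·6 = 1036.7 mm
m = ρ·(πd²/4)·L = 7850 × 13.203×10⁻⁶ m² × 1.0367 m = 0.10745 kg
f_n = ½√(k/m) = 0.5·√(2692.7/0.10745) = 0.5·√(25061) = 79.153 Hz

79.2 Hz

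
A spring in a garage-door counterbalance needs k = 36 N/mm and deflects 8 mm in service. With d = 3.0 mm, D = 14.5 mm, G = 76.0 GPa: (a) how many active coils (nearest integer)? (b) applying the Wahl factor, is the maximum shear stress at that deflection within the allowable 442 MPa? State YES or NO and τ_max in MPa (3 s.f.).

N_a = Gd⁴/(8D³k) = (76.0×10³)(3.0⁴)/(8·14.5³·36) = 7.011 → N_a = 7
Actual rate k = Gd⁴/(8D³·7) = 36.058 N/mm
Working load F = kδ = 36.058·8 = 288.47 N
C = 14.5/3.0 = 4.8333; K_W = (4C−1)/(4C−4)+0.615/C = 1.3229
τ_max = K_W·8FD/(πd³) = 1.3229·394.49 = 521.87 MPa
τ_max > 442 MPa → exceeds allowable

(a) 7 coils; (b) NO, τ_max = 522 MPa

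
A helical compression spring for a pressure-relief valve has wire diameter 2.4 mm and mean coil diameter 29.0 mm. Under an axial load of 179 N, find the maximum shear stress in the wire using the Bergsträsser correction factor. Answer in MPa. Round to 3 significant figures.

1060 MPa

Spring index C = D/d = 29.0/2.4 = 12.0833
K_B = (4C+2)/(4C−3) = 50.333/45.333 = 1.1103
τ₀ = 8FD/(πd³) = 8·179·29.0/(π·2.4³) = 41528/43.429 = 956.22 MPa
τ_max = K·τ₀ = 1.1103 × 956.22 = 1061.7 MPa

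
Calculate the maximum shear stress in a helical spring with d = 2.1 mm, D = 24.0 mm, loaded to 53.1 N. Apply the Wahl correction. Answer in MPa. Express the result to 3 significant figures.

394 MPa

Spring index C = D/d = 24.0/2.1 = 11.4286
K_W = (4C−1)/(4C−4) + 0.615/C = 44.714/41.714 + 0.0538 = 1.1257
τ₀ = 8FD/(πd³) = 8·53.1·24.0/(π·2.1³) = 10195.2/29.094 = 350.42 MPa
τ_max = K·τ₀ = 1.1257 × 350.42 = 394.48 MPa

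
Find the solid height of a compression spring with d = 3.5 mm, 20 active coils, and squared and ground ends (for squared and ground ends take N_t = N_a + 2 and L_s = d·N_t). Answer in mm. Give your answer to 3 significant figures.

77.0 mm

squared and ground ends: N_t = N_a + 2 = 20 + 2 = 22
L_s = d·N_t = 3.5 × 22 = 77 mm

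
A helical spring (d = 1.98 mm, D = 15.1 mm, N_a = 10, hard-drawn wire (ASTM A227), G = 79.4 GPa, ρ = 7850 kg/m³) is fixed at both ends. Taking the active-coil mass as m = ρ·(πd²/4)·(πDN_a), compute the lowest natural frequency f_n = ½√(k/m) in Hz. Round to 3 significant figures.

k = Gd⁴/(8D³N_a) = (79.4×10³)(1.98⁴)/(8·15.1³·10) = 4.4306 N/mm = 4430.6 N/m
Wire length L = πDN_a = π·15.1·10 = 474.38 mm
m = ρ·(πd²/4)·L = 7850 × 3.0791×10⁻⁶ m² × 0.47438 m = 0.011466 kg
f_n = ½√(k/m) = 0.5·√(4430.6/0.011466) = 0.5·√(3.8641e+05) = 310.81 Hz

311 Hz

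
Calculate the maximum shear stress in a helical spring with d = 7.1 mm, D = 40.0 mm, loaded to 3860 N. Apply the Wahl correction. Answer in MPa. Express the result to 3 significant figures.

Spring index C = D/d = 40.0/7.1 = 5.6338
K_W = (4C−1)/(4C−4) + 0.615/C = 21.535/18.535 + 0.1092 = 1.2710
τ₀ = 8FD/(πd³) = 8·3860·40.0/(π·7.1³) = 1.2352e+06/1124.4 = 1098.5 MPa
τ_max = K·τ₀ = 1.2710 × 1098.5 = 1396.3 MPa

1400 MPa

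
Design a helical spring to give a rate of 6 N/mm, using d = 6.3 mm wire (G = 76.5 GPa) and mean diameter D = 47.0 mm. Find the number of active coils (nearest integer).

N_a = Gd⁴/(8D³k) = (76.5×10³ × 6.3⁴)/(8 × 47.0³ × 6)
    = 1.2051e+08 / 4.9835e+06 = 24.18 → 24 coils

24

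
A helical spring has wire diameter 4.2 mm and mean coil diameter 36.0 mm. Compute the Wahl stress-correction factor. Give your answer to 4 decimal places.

C = D/d = 36.0/4.2 = 8.5714
K_W = (4C−1)/(4C−4) + 0.615/C = 33.286/30.286 + 0.0717 = 1.1708

1.1708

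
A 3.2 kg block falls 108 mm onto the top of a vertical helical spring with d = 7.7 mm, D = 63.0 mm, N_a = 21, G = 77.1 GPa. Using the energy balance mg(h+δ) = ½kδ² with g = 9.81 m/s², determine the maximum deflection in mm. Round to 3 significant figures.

k = Gd⁴/(8D³N_a) = (77.1×10³)(7.7⁴)/(8·63.0³·21) = 6.4519 N/mm
W = mg = 3.2 × 9.81 = 31.392 N
½kδ² − Wδ − Wh = 0 → δ = (W + √(W² + 2kWh))/k
δ = (31.392 + √(985.46 + 43748.1))/6.4519 = (31.392 + 211.5)/6.4519 = 37.647 mm

37.6 mm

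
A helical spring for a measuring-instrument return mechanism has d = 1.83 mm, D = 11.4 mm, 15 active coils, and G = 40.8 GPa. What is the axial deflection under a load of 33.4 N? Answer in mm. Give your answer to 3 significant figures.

13.0 mm

k = Gd⁴/(8D³N_a) = (40.8×10³)(1.83⁴)/(8·11.4³·15) = 2.5738 N/mm
δ = F/k = 33.4 / 2.5738 = 12.977 mm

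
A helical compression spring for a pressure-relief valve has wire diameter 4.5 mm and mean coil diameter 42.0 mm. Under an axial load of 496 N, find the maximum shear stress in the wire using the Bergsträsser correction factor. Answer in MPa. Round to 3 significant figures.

667 MPa

Spring index C = D/d = 42.0/4.5 = 9.3333
K_B = (4C+2)/(4C−3) = 39.333/34.333 = 1.1456
τ₀ = 8FD/(πd³) = 8·496·42.0/(π·4.5³) = 166656/286.28 = 582.15 MPa
τ_max = K·τ₀ = 1.1456 × 582.15 = 666.93 MPa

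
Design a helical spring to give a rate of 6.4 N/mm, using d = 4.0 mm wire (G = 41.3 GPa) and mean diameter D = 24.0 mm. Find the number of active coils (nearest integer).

N_a = Gd⁴/(8D³k) = (41.3×10³ × 4.0⁴)/(8 × 24.0³ × 6.4)
    = 1.05728e+07 / 707789 = 14.94 → 15 coils

15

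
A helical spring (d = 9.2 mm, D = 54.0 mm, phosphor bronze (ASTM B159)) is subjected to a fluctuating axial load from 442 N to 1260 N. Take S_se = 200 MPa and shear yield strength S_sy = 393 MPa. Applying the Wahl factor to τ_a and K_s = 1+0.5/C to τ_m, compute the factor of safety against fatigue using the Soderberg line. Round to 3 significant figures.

C = D/d = 54.0/9.2 = 5.8696; K_W = (4C−1)/(4C−4)+0.615/C = 1.2588; K_s = 1+0.5/C = 1.0852
F_a = (F_max−F_min)/2 = 409 N; F_m = (F_max+F_min)/2 = 851 N
τ_a = K_W·8F_aD/(πd³) = 1.2588 × 72.226 = 90.918 MPa
τ_m = K_s·8F_mD/(πd³) = 1.0852 × 150.28 = 163.08 MPa
Soderberg: 1/n_f = τ_a/S_se + τ_m/S_sy = 90.918/200 + 163.08/393 = 0.45459 + 0.41496 = 0.86955
n_f = 1/0.86955 = 1.15

1.15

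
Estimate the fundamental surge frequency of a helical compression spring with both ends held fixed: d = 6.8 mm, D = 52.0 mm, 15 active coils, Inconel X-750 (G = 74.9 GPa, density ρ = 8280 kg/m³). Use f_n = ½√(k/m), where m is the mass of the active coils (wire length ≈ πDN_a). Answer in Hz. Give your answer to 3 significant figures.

56.7 Hz

k = Gd⁴/(8D³N_a) = (74.9×10³)(6.8⁴)/(8·52.0³·15) = 9.4913 N/mm = 9491.3 N/m
Wire length L = πDN_a = π·52.0·15 = 2450.4 mm
m = ρ·(πd²/4)·L = 8280 × 36.317×10⁻⁶ m² × 2.4504 m = 0.73686 kg
f_n = ½√(k/m) = 0.5·√(9491.3/0.73686) = 0.5·√(12881) = 56.747 Hz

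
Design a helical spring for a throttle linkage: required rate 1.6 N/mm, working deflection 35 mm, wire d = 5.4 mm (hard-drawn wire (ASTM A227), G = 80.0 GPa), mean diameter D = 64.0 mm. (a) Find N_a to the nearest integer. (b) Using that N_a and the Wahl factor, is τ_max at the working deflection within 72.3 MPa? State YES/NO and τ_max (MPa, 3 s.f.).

N_a = Gd⁴/(8D³k) = (80.0×10³)(5.4⁴)/(8·64.0³·1.6) = 20.27 → N_a = 20
Actual rate k = Gd⁴/(8D³·20) = 1.6218 N/mm
Working load F = kδ = 1.6218·35 = 56.764 N
C = 64.0/5.4 = 11.8519; K_W = (4C−1)/(4C−4)+0.615/C = 1.1210
τ_max = K_W·8FD/(πd³) = 1.1210·58.751 = 65.86 MPa
τ_max ≤ 72.3 MPa → acceptable

(a) 20 coils; (b) YES, τ_max = 65.9 MPa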